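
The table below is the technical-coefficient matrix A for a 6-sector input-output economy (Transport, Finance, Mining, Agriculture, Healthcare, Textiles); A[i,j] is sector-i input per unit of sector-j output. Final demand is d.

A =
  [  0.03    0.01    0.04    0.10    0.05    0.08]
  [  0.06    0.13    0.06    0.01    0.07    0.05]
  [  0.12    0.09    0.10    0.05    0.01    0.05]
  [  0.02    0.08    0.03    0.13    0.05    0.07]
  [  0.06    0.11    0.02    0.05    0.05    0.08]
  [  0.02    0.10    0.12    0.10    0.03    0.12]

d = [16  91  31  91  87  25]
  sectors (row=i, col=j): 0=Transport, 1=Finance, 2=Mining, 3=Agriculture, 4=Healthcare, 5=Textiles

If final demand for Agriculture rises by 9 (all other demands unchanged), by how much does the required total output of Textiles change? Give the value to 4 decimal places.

1.4327

Form M = I − A:
  [  0.97   -0.01   -0.04   -0.10   -0.05   -0.08]
  [ -0.06    0.87   -0.06   -0.01   -0.07   -0.05]
  [ -0.12   -0.09    0.90   -0.05   -0.01   -0.05]
  [ -0.02   -0.08   -0.03    0.87   -0.05   -0.07]
  [ -0.06   -0.11   -0.02   -0.05    0.95   -0.08]
  [ -0.02   -0.10   -0.12   -0.10   -0.03    0.88]
Leontief inverse L = M⁻¹:
  [  1.0533    0.0559    0.0731    0.1440    0.0717    0.1211]
  [  0.0949    1.1886    0.0998    0.0469    0.0991    0.0946]
  [  0.1572    0.1458    1.1452    0.0992    0.0394    0.0991]
  [  0.0487    0.1395    0.0681    1.1786    0.0793    0.1172]
  [  0.0888    0.1665    0.0589    0.0920    1.0790    0.1263]
  [  0.0647    0.1777    0.1789    0.1592    0.0641    1.1810]
Total output x = L · d:
  x_0 = 1.0533·16 + 0.0559·91 + 0.0731·31 + 0.1440·91 + 0.0717·87 + 0.1211·25 = 46.5700
  x_1 = 0.0949·16 + 1.1886·91 + 0.0998·31 + 0.0469·91 + 0.0991·87 + 0.0946·25 = 128.0206
  x_2 = 0.1572·16 + 0.1458·91 + 1.1452·31 + 0.0992·91 + 0.0394·87 + 0.0991·25 = 66.2205
  x_3 = 0.0487·16 + 0.1395·91 + 0.0681·31 + 1.1786·91 + 0.0793·87 + 0.1172·25 = 132.6599
  x_4 = 0.0888·16 + 0.1665·91 + 0.0589·31 + 0.0920·91 + 1.0790·87 + 0.1263·25 = 123.8118
  x_5 = 0.0647·16 + 0.1777·91 + 0.1789·31 + 0.1592·91 + 0.0641·87 + 1.1810·25 = 72.3412
Δx_5 = L[5,3] · Δd_3 = 0.1592 · 9 = 1.4327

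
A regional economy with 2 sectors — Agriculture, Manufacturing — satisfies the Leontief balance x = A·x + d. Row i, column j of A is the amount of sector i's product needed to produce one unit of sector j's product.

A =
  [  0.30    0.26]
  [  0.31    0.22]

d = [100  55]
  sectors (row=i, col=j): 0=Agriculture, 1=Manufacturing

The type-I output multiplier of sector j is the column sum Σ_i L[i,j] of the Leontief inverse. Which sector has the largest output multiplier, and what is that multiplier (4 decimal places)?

Form M = I − A:
  [  0.70   -0.26]
  [ -0.31    0.78]
Leontief inverse L = M⁻¹:
  [  1.6760    0.5587]
  [  0.6661    1.5041]
Total output x = L · d:
  x_0 = 1.6760·100 + 0.5587·55 = 198.3240
  x_1 = 0.6661·100 + 1.5041·55 = 149.3339
Output multipliers (column sums of L):
  Agriculture: 2.3421
  Manufacturing: 2.0627

Agriculture (2.3421)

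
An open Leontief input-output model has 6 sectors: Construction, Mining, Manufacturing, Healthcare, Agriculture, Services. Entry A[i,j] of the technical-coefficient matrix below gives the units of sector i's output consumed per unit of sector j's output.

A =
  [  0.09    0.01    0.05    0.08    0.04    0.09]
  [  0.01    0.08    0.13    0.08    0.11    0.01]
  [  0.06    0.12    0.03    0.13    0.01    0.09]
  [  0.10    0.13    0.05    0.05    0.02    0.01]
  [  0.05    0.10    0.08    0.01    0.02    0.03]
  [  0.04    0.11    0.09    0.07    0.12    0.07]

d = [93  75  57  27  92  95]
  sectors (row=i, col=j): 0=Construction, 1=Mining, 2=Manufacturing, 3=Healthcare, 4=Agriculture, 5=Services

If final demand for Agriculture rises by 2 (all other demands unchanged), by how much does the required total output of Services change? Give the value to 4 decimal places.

Form M = I − A:
  [  0.91   -0.01   -0.05   -0.08   -0.04   -0.09]
  [ -0.01    0.92   -0.13   -0.08   -0.11   -0.01]
  [ -0.06   -0.12    0.97   -0.13   -0.01   -0.09]
  [ -0.10   -0.13   -0.05    0.95   -0.02   -0.01]
  [ -0.05   -0.10   -0.08   -0.01    0.98   -0.03]
  [ -0.04   -0.11   -0.09   -0.07   -0.12    0.93]
Leontief inverse L = M⁻¹:
  [  1.1283    0.0637    0.0903    0.1225    0.0716    0.1222]
  [  0.0481    1.1491    0.1785    0.1297    0.1403    0.0402]
  [  0.1021    0.1891    1.0867    0.1827    0.0550    0.1208]
  [  0.1332    0.1789    0.0952    1.0953    0.0534    0.0375]
  [  0.0747    0.1436    0.1172    0.0495    1.0484    0.0545]
  [  0.0838    0.1890    0.1524    0.1271    0.1643    1.1068]
Total output x = L · d:
  x_0 = 1.1283·93 + 0.0637·75 + 0.0903·57 + 0.1225·27 + 0.0716·92 + 0.1222·95 = 136.3672
  x_1 = 0.0481·93 + 1.1491·75 + 0.1785·57 + 0.1297·27 + 0.1403·92 + 0.0402·95 = 121.0677
  x_2 = 0.1021·93 + 0.1891·75 + 1.0867·57 + 0.1827·27 + 0.0550·92 + 0.1208·95 = 107.0951
  x_3 = 0.1332·93 + 0.1789·75 + 0.0952·57 + 1.0953·27 + 0.0534·92 + 0.0375·95 = 69.2853
  x_4 = 0.0747·93 + 0.1436·75 + 0.1172·57 + 0.0495·27 + 1.0484·92 + 0.0545·95 = 127.3633
  x_5 = 0.0838·93 + 0.1890·75 + 0.1524·57 + 0.1271·27 + 0.1643·92 + 1.1068·95 = 154.3487
Δx_5 = L[5,4] · Δd_4 = 0.1643 · 2 = 0.3286

0.3286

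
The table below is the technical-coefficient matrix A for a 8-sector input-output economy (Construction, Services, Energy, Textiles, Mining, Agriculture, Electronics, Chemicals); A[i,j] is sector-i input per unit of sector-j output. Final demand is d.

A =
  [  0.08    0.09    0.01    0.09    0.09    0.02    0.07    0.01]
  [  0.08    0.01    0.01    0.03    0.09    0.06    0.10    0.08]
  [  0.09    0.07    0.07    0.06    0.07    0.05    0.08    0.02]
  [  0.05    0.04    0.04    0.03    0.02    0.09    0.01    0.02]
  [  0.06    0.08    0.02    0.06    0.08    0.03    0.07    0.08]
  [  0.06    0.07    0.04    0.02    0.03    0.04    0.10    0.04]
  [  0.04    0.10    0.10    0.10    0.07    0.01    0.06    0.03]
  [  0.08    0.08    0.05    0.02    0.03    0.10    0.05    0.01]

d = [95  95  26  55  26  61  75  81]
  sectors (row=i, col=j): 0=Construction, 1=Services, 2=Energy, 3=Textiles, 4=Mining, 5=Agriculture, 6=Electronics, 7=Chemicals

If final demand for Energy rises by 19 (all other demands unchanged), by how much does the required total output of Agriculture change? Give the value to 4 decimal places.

1.3837

Form M = I − A:
  [  0.92   -0.09   -0.01   -0.09   -0.09   -0.02   -0.07   -0.01]
  [ -0.08    0.99   -0.01   -0.03   -0.09   -0.06   -0.10   -0.08]
  [ -0.09   -0.07    0.93   -0.06   -0.07   -0.05   -0.08   -0.02]
  [ -0.05   -0.04   -0.04    0.97   -0.02   -0.09   -0.01   -0.02]
  [ -0.06   -0.08   -0.02   -0.06    0.92   -0.03   -0.07   -0.08]
  [ -0.06   -0.07   -0.04   -0.02   -0.03    0.96   -0.10   -0.04]
  [ -0.04   -0.10   -0.10   -0.10   -0.07   -0.01    0.94   -0.03]
  [ -0.08   -0.08   -0.05   -0.02   -0.03   -0.10   -0.05    0.99]
Leontief inverse L = M⁻¹:
  [  1.1332    0.1432    0.0408    0.1358    0.1437    0.0578    0.1237    0.0443]
  [  0.1339    1.0716    0.0462    0.0775    0.1417    0.0970    0.1555    0.1105]
  [  0.1515    0.1326    1.1083    0.1126    0.1302    0.0911    0.1432    0.0555]
  [  0.0864    0.0754    0.0607    1.0565    0.0522    0.1150    0.0491    0.0399]
  [  0.1172    0.1376    0.0546    0.1056    1.1341    0.0724    0.1274    0.1140]
  [  0.1084    0.1204    0.0728    0.0622    0.0780    1.0721    0.1512    0.0678]
  [  0.1018    0.1579    0.1384    0.1489    0.1284    0.0557    1.1206    0.0662]
  [  0.1314    0.1307    0.0802    0.0613    0.0794    0.1327    0.1065    1.0399]
Total output x = L · d:
  x_0 = 1.1332·95 + 0.1432·95 + 0.0408·26 + 0.1358·55 + 0.1437·26 + 0.0578·61 + 0.1237·75 + 0.0443·81 = 149.9104
  x_1 = 0.1339·95 + 1.0716·95 + 0.0462·26 + 0.0775·55 + 0.1417·26 + 0.0970·61 + 0.1555·75 + 0.1105·81 = 150.1963
  x_2 = 0.1515·95 + 0.1326·95 + 1.1083·26 + 0.1126·55 + 0.1302·26 + 0.0911·61 + 0.1432·75 + 0.0555·81 = 86.1761
  x_3 = 0.0864·95 + 0.0754·95 + 0.0607·26 + 1.0565·55 + 0.0522·26 + 0.1150·61 + 0.0491·75 + 0.0399·81 = 90.3418
  x_4 = 0.1172·95 + 0.1376·95 + 0.0546·26 + 0.1056·55 + 1.1341·26 + 0.0724·61 + 0.1274·75 + 0.1140·81 = 84.1251
  x_5 = 0.1084·95 + 0.1204·95 + 0.0728·26 + 0.0622·55 + 0.0780·26 + 1.0721·61 + 0.1512·75 + 0.0678·81 = 111.3086
  x_6 = 0.1018·95 + 0.1579·95 + 0.1384·26 + 0.1489·55 + 0.1284·26 + 0.0557·61 + 1.1206·75 + 0.0662·81 = 132.6083
  x_7 = 0.1314·95 + 0.1307·95 + 0.0802·26 + 0.0613·55 + 0.0794·26 + 0.1327·61 + 0.1065·75 + 1.0399·81 = 132.7366
Δx_5 = L[5,2] · Δd_2 = 0.0728 · 19 = 1.3837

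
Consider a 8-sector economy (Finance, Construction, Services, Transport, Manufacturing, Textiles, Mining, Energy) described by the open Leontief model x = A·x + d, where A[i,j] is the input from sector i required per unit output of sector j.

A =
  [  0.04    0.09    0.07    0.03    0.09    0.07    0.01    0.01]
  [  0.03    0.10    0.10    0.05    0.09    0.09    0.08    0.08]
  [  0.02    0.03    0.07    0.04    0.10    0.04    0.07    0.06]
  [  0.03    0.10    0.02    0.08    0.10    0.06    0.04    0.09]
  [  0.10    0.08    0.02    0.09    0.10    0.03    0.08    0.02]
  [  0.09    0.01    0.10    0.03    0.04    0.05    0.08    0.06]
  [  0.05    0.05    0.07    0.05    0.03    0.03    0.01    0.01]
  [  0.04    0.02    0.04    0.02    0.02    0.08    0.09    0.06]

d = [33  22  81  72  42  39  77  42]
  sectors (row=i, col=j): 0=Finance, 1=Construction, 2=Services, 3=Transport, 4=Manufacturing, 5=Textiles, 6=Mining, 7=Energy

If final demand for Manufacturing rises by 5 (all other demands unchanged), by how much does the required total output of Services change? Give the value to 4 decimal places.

Form M = I − A:
  [  0.96   -0.09   -0.07   -0.03   -0.09   -0.07   -0.01   -0.01]
  [ -0.03    0.90   -0.10   -0.05   -0.09   -0.09   -0.08   -0.08]
  [ -0.02   -0.03    0.93   -0.04   -0.10   -0.04   -0.07   -0.06]
  [ -0.03   -0.10   -0.02    0.92   -0.10   -0.06   -0.04   -0.09]
  [ -0.10   -0.08   -0.02   -0.09    0.90   -0.03   -0.08   -0.02]
  [ -0.09   -0.01   -0.10   -0.03   -0.04    0.95   -0.08   -0.06]
  [ -0.05   -0.05   -0.07   -0.05   -0.03   -0.03    0.99   -0.01]
  [ -0.04   -0.02   -0.04   -0.02   -0.02   -0.08   -0.09    0.94]
Leontief inverse L = M⁻¹:
  [  1.0822    0.1392    0.1200    0.0709    0.1514    0.1132    0.0594    0.0489]
  [  0.0890    1.1659    0.1716    0.1066    0.1712    0.1526    0.1501    0.1363]
  [  0.0620    0.0757    1.1147    0.0809    0.1562    0.0805    0.1167    0.0957]
  [  0.0817    0.1615    0.0776    1.1308    0.1702    0.1164    0.1009    0.1400]
  [  0.1505    0.1476    0.0773    0.1426    1.1749    0.0840    0.1323    0.0645]
  [  0.1301    0.0554    0.1503    0.0678    0.0976    1.0931    0.1240    0.0953]
  [  0.0769    0.0861    0.1052    0.0787    0.0751    0.0618    1.0431    0.0390]
  [  0.0740    0.0535    0.0823    0.0491    0.0609    0.1147    0.1261    1.0891]
Total output x = L · d:
  x_0 = 1.0822·33 + 0.1392·22 + 0.1200·81 + 0.0709·72 + 0.1514·42 + 0.1132·39 + 0.0594·77 + 0.0489·42 = 70.9958
  x_1 = 0.0890·33 + 1.1659·22 + 0.1716·81 + 0.1066·72 + 0.1712·42 + 0.1526·39 + 0.1501·77 + 0.1363·42 = 80.5814
  x_2 = 0.0620·33 + 0.0757·22 + 1.1147·81 + 0.0809·72 + 0.1562·42 + 0.0805·39 + 0.1167·77 + 0.0957·42 = 122.5345
  x_3 = 0.0817·33 + 0.1615·22 + 0.0776·81 + 1.1308·72 + 0.1702·42 + 0.1164·39 + 0.1009·77 + 0.1400·42 = 119.2920
  x_4 = 0.1505·33 + 0.1476·22 + 0.0773·81 + 0.1426·72 + 1.1749·42 + 0.0840·39 + 0.1323·77 + 0.0645·42 = 90.2619
  x_5 = 0.1301·33 + 0.0554·22 + 0.1503·81 + 0.0678·72 + 0.0976·42 + 1.0931·39 + 0.1240·77 + 0.0953·42 = 82.8499
  x_6 = 0.0769·33 + 0.0861·22 + 0.1052·81 + 0.0787·72 + 0.0751·42 + 0.0618·39 + 1.0431·77 + 0.0390·42 = 106.1386
  x_7 = 0.0740·33 + 0.0535·22 + 0.0823·81 + 0.0491·72 + 0.0609·42 + 0.1147·39 + 0.1261·77 + 1.0891·42 = 76.3025
Δx_2 = L[2,4] · Δd_4 = 0.1562 · 5 = 0.7811

0.7811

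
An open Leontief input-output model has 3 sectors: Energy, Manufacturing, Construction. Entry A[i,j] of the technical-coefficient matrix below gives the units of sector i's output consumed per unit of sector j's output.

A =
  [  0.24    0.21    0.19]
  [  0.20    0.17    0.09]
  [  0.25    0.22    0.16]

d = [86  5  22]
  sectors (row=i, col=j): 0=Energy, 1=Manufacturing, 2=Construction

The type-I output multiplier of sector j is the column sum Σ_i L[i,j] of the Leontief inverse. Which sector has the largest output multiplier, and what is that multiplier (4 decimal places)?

Form M = I − A:
  [  0.76   -0.21   -0.19]
  [ -0.20    0.83   -0.09]
  [ -0.25   -0.22    0.84]
Leontief inverse L = M⁻¹:
  [  1.5863    0.5110    0.4136]
  [  0.4461    1.3837    0.2492]
  [  0.5889    0.5145    1.3788]
Total output x = L · d:
  x_0 = 1.5863·86 + 0.5110·5 + 0.4136·22 = 148.0739
  x_1 = 0.4461·86 + 1.3837·5 + 0.2492·22 = 50.7648
  x_2 = 0.5889·86 + 0.5145·5 + 1.3788·22 = 83.5556
Output multipliers (column sums of L):
  Energy: 2.6213
  Manufacturing: 2.4092
  Construction: 2.0415

Energy (2.6213)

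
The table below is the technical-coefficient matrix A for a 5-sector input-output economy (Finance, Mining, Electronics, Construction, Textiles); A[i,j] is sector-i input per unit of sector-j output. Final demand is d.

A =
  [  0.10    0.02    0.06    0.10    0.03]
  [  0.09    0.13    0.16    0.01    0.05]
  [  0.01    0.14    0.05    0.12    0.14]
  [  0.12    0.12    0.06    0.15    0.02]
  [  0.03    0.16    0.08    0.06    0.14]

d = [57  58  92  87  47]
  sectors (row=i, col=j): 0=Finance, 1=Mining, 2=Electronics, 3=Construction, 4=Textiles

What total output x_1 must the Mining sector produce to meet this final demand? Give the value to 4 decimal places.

Form M = I − A:
  [  0.90   -0.02   -0.06   -0.10   -0.03]
  [ -0.09    0.87   -0.16   -0.01   -0.05]
  [ -0.01   -0.14    0.95   -0.12   -0.14]
  [ -0.12   -0.12   -0.06    0.85   -0.02]
  [ -0.03   -0.16   -0.08   -0.06    0.86]
Leontief inverse L = M⁻¹:
  [  1.1424    0.0754    0.1000    0.1539    0.0641]
  [  0.1378    1.2202    0.2283    0.0709    0.1146]
  [  0.0686    0.2460    1.1273    0.1845    0.2045]
  [  0.1876    0.2065    0.1297    1.2241    0.0681]
  [  0.0850    0.2669    0.1599    0.1211    1.2101]
Total output x = L · d:
  x_0 = 1.1424·57 + 0.0754·58 + 0.1000·92 + 0.1539·87 + 0.0641·47 = 95.0893
  x_1 = 0.1378·57 + 1.2202·58 + 0.2283·92 + 0.0709·87 + 0.1146·47 = 111.1861
  x_2 = 0.0686·57 + 0.2460·58 + 1.1273·92 + 0.1845·87 + 0.2045·47 = 147.5533
  x_3 = 0.1876·57 + 0.2065·58 + 0.1297·92 + 1.2241·87 + 0.0681·47 = 144.3002
  x_4 = 0.0850·57 + 0.2669·58 + 0.1599·92 + 0.1211·87 + 1.2101·47 = 102.4474

111.1861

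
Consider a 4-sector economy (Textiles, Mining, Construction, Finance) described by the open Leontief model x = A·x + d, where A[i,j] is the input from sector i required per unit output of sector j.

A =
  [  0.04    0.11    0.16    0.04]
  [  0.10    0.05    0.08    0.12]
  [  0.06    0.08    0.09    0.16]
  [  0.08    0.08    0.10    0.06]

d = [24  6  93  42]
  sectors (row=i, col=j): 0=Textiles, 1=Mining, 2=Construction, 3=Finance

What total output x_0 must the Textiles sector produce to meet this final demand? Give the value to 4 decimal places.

Form M = I − A:
  [  0.96   -0.11   -0.16   -0.04]
  [ -0.10    0.95   -0.08   -0.12]
  [ -0.06   -0.08    0.91   -0.16]
  [ -0.08   -0.08   -0.10    0.94]
Leontief inverse L = M⁻¹:
  [  1.0793    0.1516    0.2143    0.1018]
  [  0.1368    1.0944    0.1388    0.1692]
  [  0.1033    0.1272    1.1521    0.2167]
  [  0.1145    0.1196    0.1526    1.1099]
Total output x = L · d:
  x_0 = 1.0793·24 + 0.1516·6 + 0.2143·93 + 0.1018·42 = 51.0152
  x_1 = 0.1368·24 + 1.0944·6 + 0.1388·93 + 0.1692·42 = 29.8671
  x_2 = 0.1033·24 + 0.1272·6 + 1.1521·93 + 0.2167·42 = 119.4884
  x_3 = 0.1145·24 + 0.1196·6 + 0.1526·93 + 1.1099·42 = 64.2760

51.0152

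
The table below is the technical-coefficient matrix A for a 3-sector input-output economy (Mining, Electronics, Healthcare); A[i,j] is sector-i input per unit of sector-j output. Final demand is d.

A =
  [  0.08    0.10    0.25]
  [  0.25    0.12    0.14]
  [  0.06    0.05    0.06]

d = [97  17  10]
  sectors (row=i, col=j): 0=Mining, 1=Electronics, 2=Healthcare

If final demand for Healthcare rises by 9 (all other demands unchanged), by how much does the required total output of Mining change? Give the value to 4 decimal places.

Form M = I − A:
  [  0.92   -0.10   -0.25]
  [ -0.25    0.88   -0.14]
  [ -0.06   -0.05    0.94]
Leontief inverse L = M⁻¹:
  [  1.1489    0.1492    0.3278]
  [  0.3409    1.1903    0.2680]
  [  0.0915    0.0728    1.0990]
Total output x = L · d:
  x_0 = 1.1489·97 + 0.1492·17 + 0.3278·10 = 117.2541
  x_1 = 0.3409·97 + 1.1903·17 + 0.2680·10 = 55.9859
  x_2 = 0.0915·97 + 0.0728·17 + 1.0990·10 = 21.1006
Δx_0 = L[0,2] · Δd_2 = 0.3278 · 9 = 2.9499

2.9499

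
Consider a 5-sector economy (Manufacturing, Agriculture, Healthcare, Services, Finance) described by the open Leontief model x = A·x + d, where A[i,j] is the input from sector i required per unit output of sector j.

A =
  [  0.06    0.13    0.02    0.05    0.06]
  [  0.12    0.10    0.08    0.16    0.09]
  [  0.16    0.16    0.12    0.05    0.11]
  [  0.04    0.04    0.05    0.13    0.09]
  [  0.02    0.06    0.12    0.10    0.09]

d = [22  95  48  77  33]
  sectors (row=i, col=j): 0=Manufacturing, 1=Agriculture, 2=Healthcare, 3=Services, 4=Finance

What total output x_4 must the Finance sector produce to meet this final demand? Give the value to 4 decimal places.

73.9213

Form M = I − A:
  [  0.94   -0.13   -0.02   -0.05   -0.06]
  [ -0.12    0.90   -0.08   -0.16   -0.09]
  [ -0.16   -0.16    0.88   -0.05   -0.11]
  [ -0.04   -0.04   -0.05    0.87   -0.09]
  [ -0.02   -0.06   -0.12   -0.10    0.91]
Leontief inverse L = M⁻¹:
  [  1.1051    0.1832    0.0632    0.1135    0.1099]
  [  0.1921    1.1888    0.1508    0.2583    0.1740]
  [  0.2504    0.2707    1.2034    0.1568    0.2043]
  [  0.0822    0.0919    0.0977    1.1933    0.1443]
  [  0.0790    0.1282    0.1808    0.1713    1.1556]
Total output x = L · d:
  x_0 = 1.1051·22 + 0.1832·95 + 0.0632·48 + 0.1135·77 + 0.1099·33 = 57.1165
  x_1 = 0.1921·22 + 1.1888·95 + 0.1508·48 + 0.2583·77 + 0.1740·33 = 150.0344
  x_2 = 0.2504·22 + 0.2707·95 + 1.2034·48 + 0.1568·77 + 0.2043·33 = 107.8058
  x_3 = 0.0822·22 + 0.0919·95 + 0.0977·48 + 1.1933·77 + 0.1443·33 = 111.8727
  x_4 = 0.0790·22 + 0.1282·95 + 0.1808·48 + 0.1713·77 + 1.1556·33 = 73.9213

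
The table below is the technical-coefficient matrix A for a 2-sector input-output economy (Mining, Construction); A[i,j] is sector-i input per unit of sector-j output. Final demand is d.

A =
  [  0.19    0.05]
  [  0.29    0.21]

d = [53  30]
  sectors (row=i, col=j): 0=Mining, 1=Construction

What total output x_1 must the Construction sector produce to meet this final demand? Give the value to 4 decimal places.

Form M = I − A:
  [  0.81   -0.05]
  [ -0.29    0.79]
Leontief inverse L = M⁻¹:
  [  1.2632    0.0799]
  [  0.4637    1.2952]
Total output x = L · d:
  x_0 = 1.2632·53 + 0.0799·30 = 69.3476
  x_1 = 0.4637·53 + 1.2952·30 = 63.4314

63.4314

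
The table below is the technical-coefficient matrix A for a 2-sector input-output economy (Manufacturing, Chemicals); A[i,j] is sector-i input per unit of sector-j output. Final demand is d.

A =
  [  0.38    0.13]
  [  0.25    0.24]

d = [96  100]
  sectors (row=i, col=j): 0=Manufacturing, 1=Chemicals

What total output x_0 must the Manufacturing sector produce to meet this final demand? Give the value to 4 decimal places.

195.9426

Form M = I − A:
  [  0.62   -0.13]
  [ -0.25    0.76]
Leontief inverse L = M⁻¹:
  [  1.7324    0.2963]
  [  0.5699    1.4133]
Total output x = L · d:
  x_0 = 1.7324·96 + 0.2963·100 = 195.9426
  x_1 = 0.5699·96 + 1.4133·100 = 196.0337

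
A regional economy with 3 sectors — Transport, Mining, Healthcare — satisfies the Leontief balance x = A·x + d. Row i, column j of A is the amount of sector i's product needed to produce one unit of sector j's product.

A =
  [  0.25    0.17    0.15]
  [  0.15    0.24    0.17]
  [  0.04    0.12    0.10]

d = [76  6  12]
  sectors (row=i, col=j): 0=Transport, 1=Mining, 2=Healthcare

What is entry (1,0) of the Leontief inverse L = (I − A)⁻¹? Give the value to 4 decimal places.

L[1,0] = 0.3041

Form M = I − A:
  [  0.75   -0.17   -0.15]
  [ -0.15    0.76   -0.17]
  [ -0.04   -0.12    0.90]
Leontief inverse L = M⁻¹:
  [  1.4230    0.3667    0.3064]
  [  0.3041    1.4346    0.3217]
  [  0.1038    0.2076    1.1676]
Total output x = L · d:
  x_0 = 1.4230·76 + 0.3667·6 + 0.3064·12 = 114.0264
  x_1 = 0.3041·76 + 1.4346·6 + 0.3217·12 = 35.5771
  x_2 = 0.1038·76 + 0.2076·6 + 1.1676·12 = 23.1448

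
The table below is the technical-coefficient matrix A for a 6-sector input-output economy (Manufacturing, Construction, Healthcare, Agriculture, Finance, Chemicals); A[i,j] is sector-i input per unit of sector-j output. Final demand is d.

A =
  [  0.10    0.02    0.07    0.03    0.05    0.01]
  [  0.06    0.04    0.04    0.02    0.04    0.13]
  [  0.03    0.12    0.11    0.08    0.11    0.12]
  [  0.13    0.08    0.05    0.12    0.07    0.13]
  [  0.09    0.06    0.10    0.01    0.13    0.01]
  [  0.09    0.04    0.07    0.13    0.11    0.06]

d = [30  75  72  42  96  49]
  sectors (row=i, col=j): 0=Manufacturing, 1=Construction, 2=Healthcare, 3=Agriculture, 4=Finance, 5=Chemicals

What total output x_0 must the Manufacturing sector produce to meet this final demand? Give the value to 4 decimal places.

Form M = I − A:
  [  0.90   -0.02   -0.07   -0.03   -0.05   -0.01]
  [ -0.06    0.96   -0.04   -0.02   -0.04   -0.13]
  [ -0.03   -0.12    0.89   -0.08   -0.11   -0.12]
  [ -0.13   -0.08   -0.05    0.88   -0.07   -0.13]
  [ -0.09   -0.06   -0.10   -0.01    0.87   -0.01]
  [ -0.09   -0.04   -0.07   -0.13   -0.11    0.94]
Leontief inverse L = M⁻¹:
  [  1.1396    0.0495    0.1086    0.0570    0.0914    0.0417]
  [  0.1095    1.0725    0.0841    0.0619    0.0927    0.1698]
  [  0.1136    0.1842    1.1877    0.1480    0.2025    0.2009]
  [  0.2212    0.1375    0.1240    1.1901    0.1562    0.2035]
  [  0.1430    0.1029    0.1566    0.0430    1.1925    0.0544]
  [  0.1695    0.0952    0.1379    0.1887    0.1889    1.1245]
Total output x = L · d:
  x_0 = 1.1396·30 + 0.0495·75 + 0.1086·72 + 0.0570·42 + 0.0914·96 + 0.0417·49 = 58.9308
  x_1 = 0.1095·30 + 1.0725·75 + 0.0841·72 + 0.0619·42 + 0.0927·96 + 0.1698·49 = 109.5855
  x_2 = 0.1136·30 + 0.1842·75 + 1.1877·72 + 0.1480·42 + 0.2025·96 + 0.2009·49 = 138.2336
  x_3 = 0.2212·30 + 0.1375·75 + 0.1240·72 + 1.1901·42 + 0.1562·96 + 0.2035·49 = 100.8261
  x_4 = 0.1430·30 + 0.1029·75 + 0.1566·72 + 0.0430·42 + 1.1925·96 + 0.0544·49 = 142.2341
  x_5 = 0.1695·30 + 0.0952·75 + 0.1379·72 + 0.1887·42 + 0.1889·96 + 1.1245·49 = 103.3156

58.9308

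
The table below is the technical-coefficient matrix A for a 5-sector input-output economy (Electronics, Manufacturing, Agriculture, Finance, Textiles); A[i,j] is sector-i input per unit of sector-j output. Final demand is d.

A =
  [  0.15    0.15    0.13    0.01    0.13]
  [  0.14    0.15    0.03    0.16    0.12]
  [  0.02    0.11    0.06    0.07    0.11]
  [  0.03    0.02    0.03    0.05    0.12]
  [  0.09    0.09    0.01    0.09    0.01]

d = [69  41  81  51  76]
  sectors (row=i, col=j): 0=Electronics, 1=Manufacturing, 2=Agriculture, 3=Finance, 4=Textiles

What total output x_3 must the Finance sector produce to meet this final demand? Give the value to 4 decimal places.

77.4103

Form M = I − A:
  [  0.85   -0.15   -0.13   -0.01   -0.13]
  [ -0.14    0.85   -0.03   -0.16   -0.12]
  [ -0.02   -0.11    0.94   -0.07   -0.11]
  [ -0.03   -0.02   -0.03    0.95   -0.12]
  [ -0.09   -0.09   -0.01   -0.09    0.99]
Leontief inverse L = M⁻¹:
  [  1.2534    0.2720    0.1875    0.0946    0.2299]
  [  0.2415    1.2592    0.0837    0.2419    0.2230]
  [  0.0765    0.1747    1.0858    0.1261    0.1671]
  [  0.0651    0.0591    0.0470    1.0811    0.1520]
  [  0.1426    0.1463    0.0399    0.1301    1.0668]
Total output x = L · d:
  x_0 = 1.2534·69 + 0.2720·41 + 0.1875·81 + 0.0946·51 + 0.2299·76 = 135.1130
  x_1 = 0.2415·69 + 1.2592·41 + 0.0837·81 + 0.2419·51 + 0.2230·76 = 104.3539
  x_2 = 0.0765·69 + 0.1747·41 + 1.0858·81 + 0.1261·51 + 0.1671·76 = 119.5169
  x_3 = 0.0651·69 + 0.0591·41 + 0.0470·81 + 1.0811·51 + 0.1520·76 = 77.4103
  x_4 = 0.1426·69 + 0.1463·41 + 0.0399·81 + 0.1301·51 + 1.0668·76 = 106.7819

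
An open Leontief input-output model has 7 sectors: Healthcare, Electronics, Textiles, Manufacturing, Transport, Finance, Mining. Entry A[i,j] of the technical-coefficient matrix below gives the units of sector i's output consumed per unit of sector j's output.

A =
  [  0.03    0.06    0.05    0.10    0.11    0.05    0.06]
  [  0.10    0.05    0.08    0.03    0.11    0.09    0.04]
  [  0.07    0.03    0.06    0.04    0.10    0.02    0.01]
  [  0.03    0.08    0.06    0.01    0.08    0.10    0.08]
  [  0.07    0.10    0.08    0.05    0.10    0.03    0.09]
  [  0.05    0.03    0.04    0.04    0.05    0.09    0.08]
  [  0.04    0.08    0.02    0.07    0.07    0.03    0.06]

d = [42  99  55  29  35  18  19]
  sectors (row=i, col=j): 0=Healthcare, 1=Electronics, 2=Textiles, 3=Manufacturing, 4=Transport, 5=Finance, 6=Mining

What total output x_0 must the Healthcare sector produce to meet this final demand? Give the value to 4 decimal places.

Form M = I − A:
  [  0.97   -0.06   -0.05   -0.10   -0.11   -0.05   -0.06]
  [ -0.10    0.95   -0.08   -0.03   -0.11   -0.09   -0.04]
  [ -0.07   -0.03    0.94   -0.04   -0.10   -0.02   -0.01]
  [ -0.03   -0.08   -0.06    0.99   -0.08   -0.10   -0.08]
  [ -0.07   -0.10   -0.08   -0.05    0.90   -0.03   -0.09]
  [ -0.05   -0.03   -0.04   -0.04   -0.05    0.91   -0.08]
  [ -0.04   -0.08   -0.02   -0.07   -0.07   -0.03    0.94]
Leontief inverse L = M⁻¹:
  [  1.0769    0.1144    0.0979    0.1373    0.1828    0.0974    0.1121]
  [  0.1504    1.1049    0.1309    0.0758    0.1897    0.1381    0.0944]
  [  0.1042    0.0690    1.0961    0.0701    0.1556    0.0510    0.0465]
  [  0.0762    0.1270    0.1031    1.0480    0.1473    0.1432    0.1268]
  [  0.1247    0.1596    0.1337    0.0961    1.1849    0.0800    0.1446]
  [  0.0858    0.0710    0.0749    0.0734    0.1061    1.1279    0.1217]
  [  0.0785    0.1240    0.0586    0.1013    0.1298    0.0696    1.1017]
Total output x = L · d:
  x_0 = 1.0769·42 + 0.1144·99 + 0.0979·55 + 0.1373·29 + 0.1828·35 + 0.0974·18 + 0.1121·19 = 76.2050
  x_1 = 0.1504·42 + 1.1049·99 + 0.1309·55 + 0.0758·29 + 0.1897·35 + 0.1381·18 + 0.0944·19 = 136.0228
  x_2 = 0.1042·42 + 0.0690·99 + 1.0961·55 + 0.0701·29 + 0.1556·35 + 0.0510·18 + 0.0465·19 = 80.7735
  x_3 = 0.0762·42 + 0.1270·99 + 0.1031·55 + 1.0480·29 + 0.1473·35 + 0.1432·18 + 0.1268·19 = 61.9797
  x_4 = 0.1247·42 + 0.1596·99 + 0.1337·55 + 0.0961·29 + 1.1849·35 + 0.0800·18 + 0.1446·19 = 76.8398
  x_5 = 0.0858·42 + 0.0710·99 + 0.0749·55 + 0.0734·29 + 0.1061·35 + 1.1279·18 + 0.1217·19 = 43.2093
  x_6 = 0.0785·42 + 0.1240·99 + 0.0586·55 + 0.1013·29 + 0.1298·35 + 0.0696·18 + 1.1017·19 = 48.4672

76.2050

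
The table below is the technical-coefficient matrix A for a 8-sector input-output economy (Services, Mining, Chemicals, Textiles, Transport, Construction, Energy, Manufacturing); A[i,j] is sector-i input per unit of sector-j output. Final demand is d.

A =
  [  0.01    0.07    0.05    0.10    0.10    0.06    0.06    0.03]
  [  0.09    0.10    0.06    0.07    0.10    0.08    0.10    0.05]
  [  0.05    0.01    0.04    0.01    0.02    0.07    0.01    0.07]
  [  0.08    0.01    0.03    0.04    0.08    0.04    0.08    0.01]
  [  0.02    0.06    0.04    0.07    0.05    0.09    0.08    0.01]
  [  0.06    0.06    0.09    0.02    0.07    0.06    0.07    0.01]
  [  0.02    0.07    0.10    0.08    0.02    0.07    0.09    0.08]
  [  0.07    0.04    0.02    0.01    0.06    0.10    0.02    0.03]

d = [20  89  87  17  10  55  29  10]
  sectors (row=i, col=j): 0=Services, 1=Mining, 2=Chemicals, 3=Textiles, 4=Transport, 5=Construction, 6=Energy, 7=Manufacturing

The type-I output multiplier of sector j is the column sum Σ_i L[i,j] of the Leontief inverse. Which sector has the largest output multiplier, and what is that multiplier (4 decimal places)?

Form M = I − A:
  [  0.99   -0.07   -0.05   -0.10   -0.10   -0.06   -0.06   -0.03]
  [ -0.09    0.90   -0.06   -0.07   -0.10   -0.08   -0.10   -0.05]
  [ -0.05   -0.01    0.96   -0.01   -0.02   -0.07   -0.01   -0.07]
  [ -0.08   -0.01   -0.03    0.96   -0.08   -0.04   -0.08   -0.01]
  [ -0.02   -0.06   -0.04   -0.07    0.95   -0.09   -0.08   -0.01]
  [ -0.06   -0.06   -0.09   -0.02   -0.07    0.94   -0.07   -0.01]
  [ -0.02   -0.07   -0.10   -0.08   -0.02   -0.07    0.91   -0.08]
  [ -0.07   -0.04   -0.02   -0.01   -0.06   -0.10   -0.02    0.97]
Leontief inverse L = M⁻¹:
  [  1.0541    0.1148    0.0979    0.1434    0.1523    0.1203    0.1198    0.0598]
  [  0.1470    1.1662    0.1282    0.1339    0.1740    0.1640    0.1810    0.0937]
  [  0.0738    0.0351    1.0664    0.0313    0.0505    0.1052    0.0376    0.0861]
  [  0.1074    0.0461    0.0690    1.0783    0.1196    0.0863    0.1256    0.0343]
  [  0.0586    0.1014    0.0865    0.1088    1.0962    0.1424    0.1337    0.0382]
  [  0.0966    0.1032    0.1364    0.0613    0.1165    1.1162    0.1216    0.0415]
  [  0.0695    0.1171    0.1527    0.1226    0.0748    0.1362    1.1484    0.1174]
  [  0.0998    0.0769    0.0576    0.0432    0.1018    0.1452    0.0627    1.0503]
Total output x = L · d:
  x_0 = 1.0541·20 + 0.1148·89 + 0.0979·87 + 0.1434·17 + 0.1523·10 + 0.1203·55 + 0.1198·29 + 0.0598·10 = 54.4664
  x_1 = 0.1470·20 + 1.1662·89 + 0.1282·87 + 0.1339·17 + 0.1740·10 + 0.1640·55 + 0.1810·29 + 0.0937·10 = 137.1074
  x_2 = 0.0738·20 + 0.0351·89 + 1.0664·87 + 0.0313·17 + 0.0505·10 + 0.1052·55 + 0.0376·29 + 0.0861·10 = 106.1474
  x_3 = 0.1074·20 + 0.0461·89 + 0.0690·87 + 1.0783·17 + 0.1196·10 + 0.0863·55 + 0.1256·29 + 0.0343·10 = 40.5153
  x_4 = 0.0586·20 + 0.1014·89 + 0.0865·87 + 0.1088·17 + 1.0962·10 + 0.1424·55 + 0.1337·29 + 0.0382·10 = 42.6271
  x_5 = 0.0966·20 + 0.1032·89 + 0.1364·87 + 0.0613·17 + 0.1165·10 + 1.1162·55 + 0.1216·29 + 0.0415·10 = 90.5252
  x_6 = 0.0695·20 + 0.1171·89 + 0.1527·87 + 0.1226·17 + 0.0748·10 + 0.1362·55 + 1.1484·29 + 0.1174·10 = 69.8956
  x_7 = 0.0998·20 + 0.0769·89 + 0.0576·87 + 0.0432·17 + 0.1018·10 + 0.1452·55 + 0.0627·29 + 1.0503·10 = 35.9104
Output multipliers (column sums of L):
  Services: 1.7068
  Mining: 1.7608
  Chemicals: 1.7948
  Textiles: 1.7228
  Transport: 1.8857
  Construction: 2.0157
  Energy: 1.9304
  Manufacturing: 1.5212

Construction (2.0157)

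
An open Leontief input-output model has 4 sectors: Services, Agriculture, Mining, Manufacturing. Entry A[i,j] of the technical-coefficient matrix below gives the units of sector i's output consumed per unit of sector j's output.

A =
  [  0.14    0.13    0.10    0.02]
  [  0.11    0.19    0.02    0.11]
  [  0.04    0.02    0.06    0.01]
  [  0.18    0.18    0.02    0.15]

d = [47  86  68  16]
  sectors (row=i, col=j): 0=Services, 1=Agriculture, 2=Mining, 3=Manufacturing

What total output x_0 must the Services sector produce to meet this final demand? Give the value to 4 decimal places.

84.8552

Form M = I − A:
  [  0.86   -0.13   -0.10   -0.02]
  [ -0.11    0.81   -0.02   -0.11]
  [ -0.04   -0.02    0.94   -0.01]
  [ -0.18   -0.18   -0.02    0.85]
Leontief inverse L = M⁻¹:
  [  1.2078    0.2099    0.1342    0.0572]
  [  0.2063    1.3078    0.0535    0.1747]
  [  0.0590    0.0402    1.0714    0.0192]
  [  0.3009    0.3223    0.0650    1.2260]
Total output x = L · d:
  x_0 = 1.2078·47 + 0.2099·86 + 0.1342·68 + 0.0572·16 = 84.8552
  x_1 = 0.2063·47 + 1.3078·86 + 0.0535·68 + 0.1747·16 = 128.6053
  x_2 = 0.0590·47 + 0.0402·86 + 1.0714·68 + 0.0192·16 = 79.3886
  x_3 = 0.3009·47 + 0.3223·86 + 0.0650·68 + 1.2260·16 = 65.8949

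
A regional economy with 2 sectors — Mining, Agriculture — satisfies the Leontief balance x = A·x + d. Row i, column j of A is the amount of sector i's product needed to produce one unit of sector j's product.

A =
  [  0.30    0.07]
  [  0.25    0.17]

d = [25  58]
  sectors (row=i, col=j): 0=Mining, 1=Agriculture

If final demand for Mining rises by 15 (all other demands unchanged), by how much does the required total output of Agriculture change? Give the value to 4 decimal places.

Form M = I − A:
  [  0.70   -0.07]
  [ -0.25    0.83]
Leontief inverse L = M⁻¹:
  [  1.4729    0.1242]
  [  0.4437    1.2422]
Total output x = L · d:
  x_0 = 1.4729·25 + 0.1242·58 = 44.0284
  x_1 = 0.4437·25 + 1.2422·58 = 83.1411
Δx_1 = L[1,0] · Δd_0 = 0.4437 · 15 = 6.6548

6.6548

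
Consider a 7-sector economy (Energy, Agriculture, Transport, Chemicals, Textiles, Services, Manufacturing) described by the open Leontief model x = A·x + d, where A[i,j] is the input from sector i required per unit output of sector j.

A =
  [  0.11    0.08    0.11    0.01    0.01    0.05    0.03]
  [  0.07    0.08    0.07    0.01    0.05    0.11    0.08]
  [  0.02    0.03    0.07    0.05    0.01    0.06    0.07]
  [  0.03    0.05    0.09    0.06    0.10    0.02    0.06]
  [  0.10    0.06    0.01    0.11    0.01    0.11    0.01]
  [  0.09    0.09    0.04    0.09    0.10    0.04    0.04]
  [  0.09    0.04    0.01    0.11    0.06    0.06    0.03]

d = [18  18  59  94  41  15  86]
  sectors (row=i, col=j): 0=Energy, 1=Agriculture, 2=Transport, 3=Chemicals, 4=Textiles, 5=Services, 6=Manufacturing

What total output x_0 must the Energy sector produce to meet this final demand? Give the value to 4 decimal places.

Form M = I − A:
  [  0.89   -0.08   -0.11   -0.01   -0.01   -0.05   -0.03]
  [ -0.07    0.92   -0.07   -0.01   -0.05   -0.11   -0.08]
  [ -0.02   -0.03    0.93   -0.05   -0.01   -0.06   -0.07]
  [ -0.03   -0.05   -0.09    0.94   -0.10   -0.02   -0.06]
  [ -0.10   -0.06   -0.01   -0.11    0.99   -0.11   -0.01]
  [ -0.09   -0.09   -0.04   -0.09   -0.10    0.96   -0.04]
  [ -0.09   -0.04   -0.01   -0.11   -0.06   -0.06    0.97]
Leontief inverse L = M⁻¹:
  [  1.1582    0.1224    0.1554    0.0426    0.0371    0.0932    0.0640]
  [  0.1320    1.1322    0.1158    0.0593    0.0892    0.1626    0.1171]
  [  0.0554    0.0608    1.0999    0.0841    0.0382    0.0907    0.0954]
  [  0.0778    0.0899    0.1281    1.1047    0.1304    0.0660    0.0915]
  [  0.1525    0.1084    0.0588    0.1484    1.0505    0.1503    0.0441]
  [  0.1523    0.1434    0.0917    0.1383    0.1391    1.0955    0.0783]
  [  0.1412    0.0844    0.0544    0.1503    0.0959    0.1008    1.0606]
Total output x = L · d:
  x_0 = 1.1582·18 + 0.1224·18 + 0.1554·59 + 0.0426·94 + 0.0371·41 + 0.0932·15 + 0.0640·86 = 44.6504
  x_1 = 0.1320·18 + 1.1322·18 + 0.1158·59 + 0.0593·94 + 0.0892·41 + 0.1626·15 + 0.1171·86 = 51.3319
  x_2 = 0.0554·18 + 0.0608·18 + 1.0999·59 + 0.0841·94 + 0.0382·41 + 0.0907·15 + 0.0954·86 = 86.0177
  x_3 = 0.0778·18 + 0.0899·18 + 0.1281·59 + 1.1047·94 + 0.1304·41 + 0.0660·15 + 0.0915·86 = 128.6237
  x_4 = 0.1525·18 + 0.1084·18 + 0.0588·59 + 0.1484·94 + 1.0505·41 + 0.1503·15 + 0.0441·86 = 71.2331
  x_5 = 0.1523·18 + 0.1434·18 + 0.0917·59 + 0.1383·94 + 0.1391·41 + 1.0955·15 + 0.0783·86 = 52.6049
  x_6 = 0.1412·18 + 0.0844·18 + 0.0544·59 + 0.1503·94 + 0.0959·41 + 0.1008·15 + 1.0606·86 = 118.0525

44.6504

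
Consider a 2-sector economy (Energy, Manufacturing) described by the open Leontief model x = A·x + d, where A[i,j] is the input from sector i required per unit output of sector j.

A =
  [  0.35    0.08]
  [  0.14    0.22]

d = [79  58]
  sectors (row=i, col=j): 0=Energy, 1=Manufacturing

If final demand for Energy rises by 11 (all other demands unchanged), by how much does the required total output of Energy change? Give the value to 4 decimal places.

17.3054

Form M = I − A:
  [  0.65   -0.08]
  [ -0.14    0.78]
Leontief inverse L = M⁻¹:
  [  1.5732    0.1614]
  [  0.2824    1.3110]
Total output x = L · d:
  x_0 = 1.5732·79 + 0.1614·58 = 133.6426
  x_1 = 0.2824·79 + 1.3110·58 = 98.3461
Δx_0 = L[0,0] · Δd_0 = 1.5732 · 11 = 17.3054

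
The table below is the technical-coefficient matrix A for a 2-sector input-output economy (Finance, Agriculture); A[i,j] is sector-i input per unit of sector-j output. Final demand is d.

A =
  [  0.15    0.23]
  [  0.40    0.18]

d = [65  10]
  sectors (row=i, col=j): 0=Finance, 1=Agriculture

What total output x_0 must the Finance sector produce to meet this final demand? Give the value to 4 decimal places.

91.9008

Form M = I − A:
  [  0.85   -0.23]
  [ -0.40    0.82]
Leontief inverse L = M⁻¹:
  [  1.3554    0.3802]
  [  0.6612    1.4050]
Total output x = L · d:
  x_0 = 1.3554·65 + 0.3802·10 = 91.9008
  x_1 = 0.6612·65 + 1.4050·10 = 57.0248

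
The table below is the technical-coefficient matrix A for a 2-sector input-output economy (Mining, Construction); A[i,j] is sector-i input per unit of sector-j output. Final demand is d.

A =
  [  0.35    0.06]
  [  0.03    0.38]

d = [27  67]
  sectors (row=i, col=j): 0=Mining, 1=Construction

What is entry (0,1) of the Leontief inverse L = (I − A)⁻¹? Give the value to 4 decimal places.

L[0,1] = 0.1496

Form M = I − A:
  [  0.65   -0.06]
  [ -0.03    0.62]
Leontief inverse L = M⁻¹:
  [  1.5454    0.1496]
  [  0.0748    1.6201]
Total output x = L · d:
  x_0 = 1.5454·27 + 0.1496·67 = 51.7448
  x_1 = 0.0748·27 + 1.6201·67 = 110.5683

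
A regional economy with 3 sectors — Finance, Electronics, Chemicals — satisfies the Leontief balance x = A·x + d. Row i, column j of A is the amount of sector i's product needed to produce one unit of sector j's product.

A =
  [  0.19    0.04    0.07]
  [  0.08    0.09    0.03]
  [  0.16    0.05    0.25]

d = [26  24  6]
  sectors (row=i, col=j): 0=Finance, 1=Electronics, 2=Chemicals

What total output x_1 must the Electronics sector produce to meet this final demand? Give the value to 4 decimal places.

Form M = I − A:
  [  0.81   -0.04   -0.07]
  [ -0.08    0.91   -0.03]
  [ -0.16   -0.05    0.75]
Leontief inverse L = M⁻¹:
  [  1.2645    0.0622    0.1205]
  [  0.1203    1.1072    0.0555]
  [  0.2778    0.0871    1.3627]
Total output x = L · d:
  x_0 = 1.2645·26 + 0.0622·24 + 0.1205·6 = 35.0934
  x_1 = 0.1203·26 + 1.1072·24 + 0.0555·6 = 30.0353
  x_2 = 0.2778·26 + 0.0871·24 + 1.3627·6 = 17.4889

30.0353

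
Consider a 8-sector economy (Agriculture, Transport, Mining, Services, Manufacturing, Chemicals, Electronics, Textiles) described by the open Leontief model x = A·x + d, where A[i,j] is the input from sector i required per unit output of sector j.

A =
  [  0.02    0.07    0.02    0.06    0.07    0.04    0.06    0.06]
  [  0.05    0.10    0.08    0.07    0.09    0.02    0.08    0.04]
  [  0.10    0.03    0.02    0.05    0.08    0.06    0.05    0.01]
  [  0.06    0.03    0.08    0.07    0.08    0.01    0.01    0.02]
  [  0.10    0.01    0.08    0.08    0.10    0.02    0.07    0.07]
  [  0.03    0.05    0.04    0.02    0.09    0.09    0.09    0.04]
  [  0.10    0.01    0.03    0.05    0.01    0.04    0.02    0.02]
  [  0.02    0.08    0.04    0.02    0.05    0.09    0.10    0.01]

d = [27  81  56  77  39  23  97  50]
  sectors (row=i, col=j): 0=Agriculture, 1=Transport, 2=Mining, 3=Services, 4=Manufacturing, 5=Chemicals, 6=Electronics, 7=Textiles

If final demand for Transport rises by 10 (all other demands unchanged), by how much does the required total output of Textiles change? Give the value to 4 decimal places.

Form M = I − A:
  [  0.98   -0.07   -0.02   -0.06   -0.07   -0.04   -0.06   -0.06]
  [ -0.05    0.90   -0.08   -0.07   -0.09   -0.02   -0.08   -0.04]
  [ -0.10   -0.03    0.98   -0.05   -0.08   -0.06   -0.05   -0.01]
  [ -0.06   -0.03   -0.08    0.93   -0.08   -0.01   -0.01   -0.02]
  [ -0.10   -0.01   -0.08   -0.08    0.90   -0.02   -0.07   -0.07]
  [ -0.03   -0.05   -0.04   -0.02   -0.09    0.91   -0.09   -0.04]
  [ -0.10   -0.01   -0.03   -0.05   -0.01   -0.04    0.98   -0.02]
  [ -0.02   -0.08   -0.04   -0.02   -0.05   -0.09   -0.10    0.99]
Leontief inverse L = M⁻¹:
  [  1.0638    0.1017    0.0572    0.0984    0.1195    0.0693    0.1009    0.0844]
  [  0.1113    1.1409    0.1275    0.1232    0.1561    0.0561    0.1314    0.0726]
  [  0.1420    0.0599    1.0541    0.0891    0.1306    0.0886    0.0896    0.0381]
  [  0.1017    0.0562    0.1120    1.1072    0.1282    0.0343    0.0446    0.0433]
  [  0.1578    0.0473    0.1229    0.1304    1.1635    0.0585    0.1201    0.1024]
  [  0.0806    0.0827    0.0782    0.0612    0.1449    1.1261    0.1371    0.0688]
  [  0.1255    0.0328    0.0511    0.0755    0.0441    0.0611    1.0468    0.0377]
  [  0.0662    0.1110    0.0748    0.0577    0.0993    0.1217    0.1414    1.0353]
Total output x = L · d:
  x_0 = 1.0638·27 + 0.1017·81 + 0.0572·56 + 0.0984·77 + 0.1195·39 + 0.0693·23 + 0.1009·97 + 0.0844·50 = 67.9938
  x_1 = 0.1113·27 + 1.1409·81 + 0.1275·56 + 0.1232·77 + 0.1561·39 + 0.0561·23 + 0.1314·97 + 0.0726·50 = 135.7963
  x_2 = 0.1420·27 + 0.0599·81 + 1.0541·56 + 0.0891·77 + 0.1306·39 + 0.0886·23 + 0.0896·97 + 0.0381·50 = 92.3093
  x_3 = 0.1017·27 + 0.0562·81 + 0.1120·56 + 1.1072·77 + 0.1282·39 + 0.0343·23 + 0.0446·97 + 0.0433·50 = 111.1024
  x_4 = 0.1578·27 + 0.0473·81 + 0.1229·56 + 0.1304·77 + 1.1635·39 + 0.0585·23 + 0.1201·97 + 0.1024·50 = 88.5047
  x_5 = 0.0806·27 + 0.0827·81 + 0.0782·56 + 0.0612·77 + 0.1449·39 + 1.1261·23 + 0.1371·97 + 0.0688·50 = 66.2493
  x_6 = 0.1255·27 + 0.0328·81 + 0.0511·56 + 0.0755·77 + 0.0441·39 + 0.0611·23 + 1.0468·97 + 0.0377·50 = 121.2736
  x_7 = 0.0662·27 + 0.1110·81 + 0.0748·56 + 0.0577·77 + 0.0993·39 + 0.1217·23 + 0.1414·97 + 1.0353·50 = 91.5687
Δx_7 = L[7,1] · Δd_1 = 0.1110 · 10 = 1.1103

1.1103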